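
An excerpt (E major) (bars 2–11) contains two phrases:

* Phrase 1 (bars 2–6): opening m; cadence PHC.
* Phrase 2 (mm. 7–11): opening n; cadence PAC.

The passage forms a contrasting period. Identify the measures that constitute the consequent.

measures 7–11

The antecedent is the phrase ending with the weaker cadence (Phrygian half cadence, phrase 1) and the consequent the one ending more conclusively (perfect authentic cadence, phrase 2); the consequent is mm. 7–11.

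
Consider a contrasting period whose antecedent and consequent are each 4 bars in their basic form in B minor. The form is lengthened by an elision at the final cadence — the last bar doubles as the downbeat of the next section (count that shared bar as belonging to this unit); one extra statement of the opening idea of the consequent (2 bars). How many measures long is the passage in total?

Basic contrasting period: 4 + 4 = 8 bars.
8 (basic form) + 2 (extra statement) = 10.
The elision shares a bar with the next section but does not change this unit's count.

10 measures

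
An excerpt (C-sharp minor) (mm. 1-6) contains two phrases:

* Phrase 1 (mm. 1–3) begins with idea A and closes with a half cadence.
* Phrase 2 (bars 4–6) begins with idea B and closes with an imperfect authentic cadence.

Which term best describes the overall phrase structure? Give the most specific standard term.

Phrase 1 ends with a half cadence (weaker) and phrase 2 with an imperfect authentic cadence (stronger): antecedent + consequent = a period.
The two phrases open with different material (A / B), so the period is contrasting.

contrasting period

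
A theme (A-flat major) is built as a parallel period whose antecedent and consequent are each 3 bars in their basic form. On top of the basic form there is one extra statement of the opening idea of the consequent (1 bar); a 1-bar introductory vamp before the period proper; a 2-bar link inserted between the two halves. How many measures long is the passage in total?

10 measures

Basic parallel period: 3 + 3 = 6 bars.
6 (basic form) + 1 (extra statement) + 1 (introduction) + 2 (link) = 10.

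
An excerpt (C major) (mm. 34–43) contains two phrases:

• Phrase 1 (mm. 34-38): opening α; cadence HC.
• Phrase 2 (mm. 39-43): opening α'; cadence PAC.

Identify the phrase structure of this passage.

parallel period

Phrase 1 ends with a half cadence (weaker) and phrase 2 with a perfect authentic cadence (stronger): antecedent + consequent = a period.
The two phrases open with the same material (α / α'), so the period is parallel.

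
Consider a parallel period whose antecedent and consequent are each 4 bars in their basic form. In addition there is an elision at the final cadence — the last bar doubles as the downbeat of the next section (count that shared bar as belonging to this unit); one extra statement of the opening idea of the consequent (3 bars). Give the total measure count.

Basic parallel period: 4 + 4 = 8 bars.
8 (basic form) + 3 (extra statement) = 11.
The elision shares a bar with the next section but does not change this unit's count.

11 measures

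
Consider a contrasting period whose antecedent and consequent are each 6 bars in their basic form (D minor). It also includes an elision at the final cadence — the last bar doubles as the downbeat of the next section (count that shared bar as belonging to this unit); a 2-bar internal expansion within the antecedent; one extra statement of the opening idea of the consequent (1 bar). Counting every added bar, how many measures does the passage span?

15 measures

Basic contrasting period: 6 + 6 = 12 bars.
12 (basic form) + 2 (internal expansion) + 1 (extra statement) = 15.
The elision shares a bar with the next section but does not change this unit's count.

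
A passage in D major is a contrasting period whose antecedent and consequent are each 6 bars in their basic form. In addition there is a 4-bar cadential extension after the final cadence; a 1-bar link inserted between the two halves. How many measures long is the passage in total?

Basic contrasting period: 6 + 6 = 12 bars.
12 (basic form) + 4 (cadential extension) + 1 (link) = 17.

17 measures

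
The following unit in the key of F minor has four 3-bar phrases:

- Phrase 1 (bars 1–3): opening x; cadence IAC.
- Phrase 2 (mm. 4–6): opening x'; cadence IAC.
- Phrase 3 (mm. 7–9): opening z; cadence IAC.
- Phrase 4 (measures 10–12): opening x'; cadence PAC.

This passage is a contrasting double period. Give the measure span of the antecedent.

In a double period the four phrases pair into a large antecedent (phrases 1–2, ending imperfect authentic cadence) and a large consequent (phrases 3–4, ending perfect authentic cadence). The antecedent spans bars 1–6.

measures 1–6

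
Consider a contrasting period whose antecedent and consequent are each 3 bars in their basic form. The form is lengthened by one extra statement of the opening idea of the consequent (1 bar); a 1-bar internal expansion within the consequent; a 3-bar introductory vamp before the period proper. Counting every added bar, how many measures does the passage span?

Basic contrasting period: 3 + 3 = 6 bars.
6 (basic form) + 1 (extra statement) + 1 (internal expansion) + 3 (introduction) = 11.

11 measures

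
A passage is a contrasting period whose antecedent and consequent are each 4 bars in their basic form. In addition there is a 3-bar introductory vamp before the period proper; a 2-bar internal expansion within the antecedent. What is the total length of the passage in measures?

13 measures

Basic contrasting period: 4 + 4 = 8 bars.
8 (basic form) + 3 (introduction) + 2 (internal expansion) = 13.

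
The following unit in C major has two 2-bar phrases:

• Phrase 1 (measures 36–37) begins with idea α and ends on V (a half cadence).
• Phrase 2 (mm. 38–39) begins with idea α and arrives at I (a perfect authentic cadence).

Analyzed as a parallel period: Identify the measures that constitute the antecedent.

The antecedent is the phrase ending with the weaker cadence (half cadence, phrase 1) and the consequent the one ending more conclusively (perfect authentic cadence, phrase 2); the antecedent is mm. 36–37.

measures 36–37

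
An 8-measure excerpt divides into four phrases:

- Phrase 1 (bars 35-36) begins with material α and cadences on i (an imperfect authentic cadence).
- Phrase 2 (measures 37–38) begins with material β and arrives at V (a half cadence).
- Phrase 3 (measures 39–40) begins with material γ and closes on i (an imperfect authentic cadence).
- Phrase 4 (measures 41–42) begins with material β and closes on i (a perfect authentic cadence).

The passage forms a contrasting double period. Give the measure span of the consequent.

In a double period the first pair of phrases (ending half cadence) is the large antecedent and the second pair (ending perfect authentic cadence) is the large consequent; the consequent is measures 39–42.

measures 39–42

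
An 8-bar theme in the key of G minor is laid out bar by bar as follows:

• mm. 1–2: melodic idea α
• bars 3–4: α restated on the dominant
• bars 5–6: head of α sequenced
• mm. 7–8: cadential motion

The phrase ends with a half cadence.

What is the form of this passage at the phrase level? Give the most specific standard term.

sentence

Basic idea (mm. 1-2) + its repetition (mm. 3-4) form the presentation; fragmentation and cadence (bars 5-8) form the continuation — the 8-bar whole is a sentence.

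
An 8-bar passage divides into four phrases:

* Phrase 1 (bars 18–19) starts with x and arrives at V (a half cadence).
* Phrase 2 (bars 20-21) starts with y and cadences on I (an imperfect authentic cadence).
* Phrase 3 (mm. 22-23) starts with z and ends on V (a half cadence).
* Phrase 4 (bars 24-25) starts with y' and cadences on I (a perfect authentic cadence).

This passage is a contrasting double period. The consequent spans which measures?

measures 22–25

In a double period the four phrases pair into a large antecedent (phrases 1–2, ending imperfect authentic cadence) and a large consequent (phrases 3–4, ending perfect authentic cadence). The consequent spans measures 22–25.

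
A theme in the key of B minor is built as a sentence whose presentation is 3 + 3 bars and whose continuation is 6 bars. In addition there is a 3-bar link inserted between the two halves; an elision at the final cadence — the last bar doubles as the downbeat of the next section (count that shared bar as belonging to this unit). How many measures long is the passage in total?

15 measures

Basic sentence: 3 + 3 + 6 = 12 bars.
12 (basic form) + 3 (link) = 15.
The elision shares a bar with the next section but does not change this unit's count.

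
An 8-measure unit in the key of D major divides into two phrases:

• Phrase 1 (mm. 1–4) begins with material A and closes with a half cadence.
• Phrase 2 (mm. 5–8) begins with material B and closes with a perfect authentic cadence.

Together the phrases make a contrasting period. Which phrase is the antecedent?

The phrase ending with the weaker cadence (half cadence) is the antecedent; the one ending more conclusively (perfect authentic cadence) is the consequent. The antecedent is phrase 1.

phrase 1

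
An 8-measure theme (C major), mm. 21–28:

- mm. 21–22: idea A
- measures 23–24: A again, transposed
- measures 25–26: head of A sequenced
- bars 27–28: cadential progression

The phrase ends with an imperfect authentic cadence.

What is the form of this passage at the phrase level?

sentence

Basic idea (mm. 21–22) + its repetition (mm. 23–24) form the presentation; fragmentation and cadence (mm. 25-28) form the continuation — the 8-bar whole is a sentence.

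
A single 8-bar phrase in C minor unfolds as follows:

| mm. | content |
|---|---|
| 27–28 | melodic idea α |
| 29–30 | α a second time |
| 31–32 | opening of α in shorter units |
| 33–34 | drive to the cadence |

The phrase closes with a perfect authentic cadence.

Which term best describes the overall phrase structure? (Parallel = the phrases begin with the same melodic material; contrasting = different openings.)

Basic idea (mm. 27–28) + its repetition (mm. 29–30) form the presentation; fragmentation and cadence (mm. 31–34) form the continuation — the 8-bar whole is a sentence.

sentence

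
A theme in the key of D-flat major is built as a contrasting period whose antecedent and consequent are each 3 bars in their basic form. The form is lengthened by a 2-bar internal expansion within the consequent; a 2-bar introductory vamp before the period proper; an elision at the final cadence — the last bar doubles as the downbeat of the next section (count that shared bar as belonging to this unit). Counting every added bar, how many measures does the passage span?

10 measures

Basic contrasting period: 3 + 3 = 6 bars.
6 (basic form) + 2 (internal expansion) + 2 (introduction) = 10.
The elision shares a bar with the next section but does not change this unit's count.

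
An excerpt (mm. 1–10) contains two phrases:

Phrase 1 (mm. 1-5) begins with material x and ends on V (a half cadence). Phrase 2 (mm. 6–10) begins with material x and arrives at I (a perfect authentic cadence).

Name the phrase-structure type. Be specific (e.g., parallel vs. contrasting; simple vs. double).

parallel period

Phrase 1 ends with a half cadence (weaker) and phrase 2 with a perfect authentic cadence (stronger): antecedent + consequent = a period.
The two phrases open with the same material (x / x), so the period is parallel.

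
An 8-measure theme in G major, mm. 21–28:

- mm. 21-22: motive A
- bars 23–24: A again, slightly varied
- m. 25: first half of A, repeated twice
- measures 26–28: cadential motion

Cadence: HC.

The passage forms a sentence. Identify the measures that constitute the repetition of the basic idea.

measures 23–24

The presentation of a sentence is the basic idea (mm. 21–22) plus its repetition (measures 23–24); the repetition of the basic idea is therefore measures 23–24.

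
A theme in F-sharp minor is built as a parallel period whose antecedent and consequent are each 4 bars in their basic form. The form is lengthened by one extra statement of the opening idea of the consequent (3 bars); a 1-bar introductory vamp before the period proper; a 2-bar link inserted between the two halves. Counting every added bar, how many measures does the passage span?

14 measures

Basic parallel period: 4 + 4 = 8 bars.
8 (basic form) + 3 (extra statement) + 1 (introduction) + 2 (link) = 14.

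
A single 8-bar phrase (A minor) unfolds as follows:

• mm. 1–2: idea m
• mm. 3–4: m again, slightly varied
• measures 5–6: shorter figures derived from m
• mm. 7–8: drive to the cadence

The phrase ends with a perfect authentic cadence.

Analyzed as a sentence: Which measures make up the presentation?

The presentation of a sentence is the basic idea (mm. 1–2) plus its repetition (bars 3-4); the presentation is therefore mm. 1–4.

measures 1–4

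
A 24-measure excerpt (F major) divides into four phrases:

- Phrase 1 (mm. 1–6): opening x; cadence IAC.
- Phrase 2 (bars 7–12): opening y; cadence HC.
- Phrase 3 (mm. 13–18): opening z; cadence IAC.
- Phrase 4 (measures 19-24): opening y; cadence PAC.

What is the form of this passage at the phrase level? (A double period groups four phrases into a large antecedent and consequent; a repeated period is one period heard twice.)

contrasting double period

Four phrases in two halves: the first half (bars 1–12) ends with a half cadence, the second (mm. 13–24) with a perfect authentic cadence — a large antecedent–consequent pair, i.e. a double period.
Phrase 3 begins with different material from phrase 1, making it contrasting.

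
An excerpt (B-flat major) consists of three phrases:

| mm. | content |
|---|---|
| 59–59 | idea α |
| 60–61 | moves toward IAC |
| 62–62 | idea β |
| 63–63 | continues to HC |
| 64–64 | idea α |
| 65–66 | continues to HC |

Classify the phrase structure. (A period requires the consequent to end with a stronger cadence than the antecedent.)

phrase group

The final phrase closes with a half cadence, which is not stronger than the preceding half cadence; the 3 phrases lack an overall antecedent–consequent design and so form a phrase group.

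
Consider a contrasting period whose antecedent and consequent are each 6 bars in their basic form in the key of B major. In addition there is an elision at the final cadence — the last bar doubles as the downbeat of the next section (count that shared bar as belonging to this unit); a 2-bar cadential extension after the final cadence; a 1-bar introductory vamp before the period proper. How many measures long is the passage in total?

15 measures

Basic contrasting period: 6 + 6 = 12 bars.
12 (basic form) + 2 (cadential extension) + 1 (introduction) = 15.
The elision shares a bar with the next section but does not change this unit's count.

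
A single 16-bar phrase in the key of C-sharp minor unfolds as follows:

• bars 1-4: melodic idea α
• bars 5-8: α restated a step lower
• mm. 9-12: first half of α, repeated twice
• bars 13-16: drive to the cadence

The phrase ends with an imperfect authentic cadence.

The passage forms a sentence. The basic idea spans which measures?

measures 1–4

The presentation of a sentence is the basic idea (mm. 1–4) plus its repetition (mm. 5–8); the basic idea is therefore bars 1–4.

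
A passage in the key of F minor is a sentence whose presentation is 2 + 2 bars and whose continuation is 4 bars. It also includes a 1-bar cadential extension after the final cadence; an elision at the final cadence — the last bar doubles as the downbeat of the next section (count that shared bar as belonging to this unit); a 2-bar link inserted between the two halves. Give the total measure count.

Basic sentence: 2 + 2 + 4 = 8 bars.
8 (basic form) + 1 (cadential extension) + 2 (link) = 11.
The elision shares a bar with the next section but does not change this unit's count.

11 measures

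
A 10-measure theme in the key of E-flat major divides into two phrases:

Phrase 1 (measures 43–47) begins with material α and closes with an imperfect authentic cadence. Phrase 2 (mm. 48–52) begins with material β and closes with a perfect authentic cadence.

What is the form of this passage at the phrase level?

contrasting period

Phrase 1 ends with an imperfect authentic cadence (weaker) and phrase 2 with a perfect authentic cadence (stronger): antecedent + consequent = a period.
The two phrases open with different material (α / β), so the period is contrasting.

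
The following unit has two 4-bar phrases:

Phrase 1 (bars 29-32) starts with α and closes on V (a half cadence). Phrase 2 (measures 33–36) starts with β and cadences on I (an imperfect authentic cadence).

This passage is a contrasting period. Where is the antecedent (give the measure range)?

measures 29–32

The antecedent is the phrase ending with the weaker cadence (half cadence, phrase 1) and the consequent the one ending more conclusively (imperfect authentic cadence, phrase 2); the antecedent is mm. 29–32.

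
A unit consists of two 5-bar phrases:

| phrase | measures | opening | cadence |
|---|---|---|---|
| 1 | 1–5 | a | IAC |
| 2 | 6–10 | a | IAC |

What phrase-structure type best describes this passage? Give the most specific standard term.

repeated phrase

Both phrases have the same opening (a) and the same cadence (imperfect authentic cadence): the second is a restatement, not a consequent, so this is a repeated phrase rather than a period.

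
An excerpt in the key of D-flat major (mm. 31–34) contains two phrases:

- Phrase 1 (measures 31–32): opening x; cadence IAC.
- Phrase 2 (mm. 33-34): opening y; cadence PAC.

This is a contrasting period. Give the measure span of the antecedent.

The phrase ending with the weaker cadence (imperfect authentic cadence) is the antecedent; the one ending more conclusively (perfect authentic cadence) is the consequent. The antecedent is measures 31–32.

measures 31–32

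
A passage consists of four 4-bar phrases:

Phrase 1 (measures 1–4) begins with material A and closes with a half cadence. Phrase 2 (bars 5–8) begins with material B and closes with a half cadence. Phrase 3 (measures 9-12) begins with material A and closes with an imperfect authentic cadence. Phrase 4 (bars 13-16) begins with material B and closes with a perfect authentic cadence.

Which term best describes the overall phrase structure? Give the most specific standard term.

Four phrases in two halves: the first half (measures 1-8) ends with a half cadence, the second (mm. 9-16) with a perfect authentic cadence — a large antecedent–consequent pair, i.e. a double period.
Phrase 3 begins with the same material as phrase 1, making it parallel.

parallel double period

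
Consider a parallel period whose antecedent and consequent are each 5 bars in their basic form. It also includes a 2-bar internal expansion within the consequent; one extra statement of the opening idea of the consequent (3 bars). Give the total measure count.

15 measures

Basic parallel period: 5 + 5 = 10 bars.
10 (basic form) + 2 (internal expansion) + 3 (extra statement) = 15.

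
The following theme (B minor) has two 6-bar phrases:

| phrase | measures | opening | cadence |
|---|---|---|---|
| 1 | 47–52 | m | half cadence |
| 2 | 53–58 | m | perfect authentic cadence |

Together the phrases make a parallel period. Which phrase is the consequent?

phrase 2

The phrase ending with the weaker cadence (half cadence) is the antecedent; the one ending more conclusively (perfect authentic cadence) is the consequent. The consequent is phrase 2.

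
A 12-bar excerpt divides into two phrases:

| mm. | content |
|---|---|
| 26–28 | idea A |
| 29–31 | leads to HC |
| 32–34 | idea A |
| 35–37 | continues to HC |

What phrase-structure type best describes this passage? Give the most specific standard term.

Both phrases have the same opening (A) and the same cadence (half cadence): the second is a restatement, not a consequent, so this is a repeated phrase rather than a period.

repeated phrase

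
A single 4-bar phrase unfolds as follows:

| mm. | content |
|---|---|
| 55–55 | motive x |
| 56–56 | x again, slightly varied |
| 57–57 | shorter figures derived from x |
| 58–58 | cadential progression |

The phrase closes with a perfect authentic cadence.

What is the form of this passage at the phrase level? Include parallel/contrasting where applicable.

Basic idea (measure 55) + its repetition (m. 56) form the presentation; fragmentation and cadence (measures 57–58) form the continuation — the 4-bar whole is a sentence.

sentence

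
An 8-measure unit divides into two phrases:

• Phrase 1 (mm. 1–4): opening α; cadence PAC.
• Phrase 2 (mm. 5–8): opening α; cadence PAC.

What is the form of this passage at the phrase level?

repeated phrase

Both phrases have the same opening (α) and the same cadence (perfect authentic cadence): the second is a restatement, not a consequent, so this is a repeated phrase rather than a period.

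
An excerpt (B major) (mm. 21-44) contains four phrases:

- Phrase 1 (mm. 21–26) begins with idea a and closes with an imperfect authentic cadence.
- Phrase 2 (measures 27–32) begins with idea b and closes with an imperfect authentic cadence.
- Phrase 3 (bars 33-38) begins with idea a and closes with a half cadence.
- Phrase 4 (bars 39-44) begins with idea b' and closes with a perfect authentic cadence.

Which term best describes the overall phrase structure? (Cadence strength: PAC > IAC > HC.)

Four phrases in two halves: the first half (bars 21–32) ends with an imperfect authentic cadence, the second (measures 33-44) with a perfect authentic cadence — a large antecedent–consequent pair, i.e. a double period.
Phrase 3 begins with the same material as phrase 1, making it parallel.

parallel double period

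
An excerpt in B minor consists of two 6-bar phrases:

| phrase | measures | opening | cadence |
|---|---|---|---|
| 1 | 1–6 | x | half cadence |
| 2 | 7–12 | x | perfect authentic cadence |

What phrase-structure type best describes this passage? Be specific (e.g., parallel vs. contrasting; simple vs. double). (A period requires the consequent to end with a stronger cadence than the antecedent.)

Phrase 1 ends with a half cadence (weaker) and phrase 2 with a perfect authentic cadence (stronger): antecedent + consequent = a period.
The two phrases open with the same material (x / x), so the period is parallel.

parallel period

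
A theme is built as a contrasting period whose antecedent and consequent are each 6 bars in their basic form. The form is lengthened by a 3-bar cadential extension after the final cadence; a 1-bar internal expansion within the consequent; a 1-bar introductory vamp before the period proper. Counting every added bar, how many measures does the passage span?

17 measures

Basic contrasting period: 6 + 6 = 12 bars.
12 (basic form) + 3 (cadential extension) + 1 (internal expansion) + 1 (introduction) = 17.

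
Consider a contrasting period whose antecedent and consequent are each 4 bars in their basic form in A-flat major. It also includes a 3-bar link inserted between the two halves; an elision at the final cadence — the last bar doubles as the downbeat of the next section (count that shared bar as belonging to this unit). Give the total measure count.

11 measures

Basic contrasting period: 4 + 4 = 8 bars.
8 (basic form) + 3 (link) = 11.
The elision shares a bar with the next section but does not change this unit's count.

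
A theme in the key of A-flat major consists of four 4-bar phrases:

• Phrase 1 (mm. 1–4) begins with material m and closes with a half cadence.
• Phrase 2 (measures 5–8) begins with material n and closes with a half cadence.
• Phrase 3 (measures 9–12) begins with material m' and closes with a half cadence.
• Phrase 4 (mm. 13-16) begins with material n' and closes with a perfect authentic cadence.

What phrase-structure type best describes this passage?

Four phrases in two halves: the first half (mm. 1-8) ends with a half cadence, the second (measures 9-16) with a perfect authentic cadence — a large antecedent–consequent pair, i.e. a double period.
Phrase 3 begins with the same material as phrase 1, making it parallel.

parallel double period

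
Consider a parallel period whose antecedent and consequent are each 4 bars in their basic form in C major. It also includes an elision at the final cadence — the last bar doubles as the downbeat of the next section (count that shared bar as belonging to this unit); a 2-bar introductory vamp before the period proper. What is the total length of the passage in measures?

Basic parallel period: 4 + 4 = 8 bars.
8 (basic form) + 2 (introduction) = 10.
The elision shares a bar with the next section but does not change this unit's count.

10 measures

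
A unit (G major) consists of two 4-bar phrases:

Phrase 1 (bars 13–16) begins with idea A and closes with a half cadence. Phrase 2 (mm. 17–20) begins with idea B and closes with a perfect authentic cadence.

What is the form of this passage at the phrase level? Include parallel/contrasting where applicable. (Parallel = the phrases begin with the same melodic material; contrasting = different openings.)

contrasting period

Phrase 1 ends with a half cadence (weaker) and phrase 2 with a perfect authentic cadence (stronger): antecedent + consequent = a period.
The two phrases open with different material (A / B), so the period is contrasting.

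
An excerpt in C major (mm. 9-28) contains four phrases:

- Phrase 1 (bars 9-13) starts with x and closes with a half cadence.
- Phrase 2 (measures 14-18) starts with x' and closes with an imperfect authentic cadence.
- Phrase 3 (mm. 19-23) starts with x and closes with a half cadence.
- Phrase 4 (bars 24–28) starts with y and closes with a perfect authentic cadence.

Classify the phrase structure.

parallel double period

Four phrases in two halves: the first half (mm. 9-18) ends with an imperfect authentic cadence, the second (mm. 19–28) with a perfect authentic cadence — a large antecedent–consequent pair, i.e. a double period.
Phrase 3 begins with the same material as phrase 1, making it parallel.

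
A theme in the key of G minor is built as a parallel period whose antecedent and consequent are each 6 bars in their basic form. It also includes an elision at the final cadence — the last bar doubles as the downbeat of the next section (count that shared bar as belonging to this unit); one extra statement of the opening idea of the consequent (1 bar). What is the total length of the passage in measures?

13 measures

Basic parallel period: 6 + 6 = 12 bars.
12 (basic form) + 1 (extra statement) = 13.
The elision shares a bar with the next section but does not change this unit's count.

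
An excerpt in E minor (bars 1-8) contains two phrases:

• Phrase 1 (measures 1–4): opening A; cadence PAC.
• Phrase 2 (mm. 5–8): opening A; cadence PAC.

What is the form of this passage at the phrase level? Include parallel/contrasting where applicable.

repeated phrase

Both phrases have the same opening (A) and the same cadence (perfect authentic cadence): the second is a restatement, not a consequent, so this is a repeated phrase rather than a period.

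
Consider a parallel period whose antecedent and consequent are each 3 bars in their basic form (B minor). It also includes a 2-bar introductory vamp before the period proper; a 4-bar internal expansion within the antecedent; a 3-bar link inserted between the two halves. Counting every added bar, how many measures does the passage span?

Basic parallel period: 3 + 3 = 6 bars.
6 (basic form) + 2 (introduction) + 4 (internal expansion) + 3 (link) = 15.

15 measures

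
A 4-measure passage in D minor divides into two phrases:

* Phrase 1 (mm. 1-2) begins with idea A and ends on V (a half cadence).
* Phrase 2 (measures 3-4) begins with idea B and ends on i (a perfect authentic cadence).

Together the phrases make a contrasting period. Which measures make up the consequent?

The phrase ending with the weaker cadence (half cadence) is the antecedent; the one ending more conclusively (perfect authentic cadence) is the consequent. The consequent is measures 3–4.

measures 3–4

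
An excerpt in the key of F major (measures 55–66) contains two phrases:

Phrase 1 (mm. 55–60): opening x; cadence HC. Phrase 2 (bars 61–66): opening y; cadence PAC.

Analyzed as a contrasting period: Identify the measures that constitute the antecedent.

measures 55–60

The antecedent is the phrase ending with the weaker cadence (half cadence, phrase 1) and the consequent the one ending more conclusively (perfect authentic cadence, phrase 2); the antecedent is measures 55-60.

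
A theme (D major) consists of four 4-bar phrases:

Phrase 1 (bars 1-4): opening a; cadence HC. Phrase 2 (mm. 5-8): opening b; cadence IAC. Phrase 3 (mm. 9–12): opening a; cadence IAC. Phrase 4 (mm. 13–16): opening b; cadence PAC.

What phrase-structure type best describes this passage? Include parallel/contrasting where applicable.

parallel double period

Four phrases in two halves: the first half (bars 1–8) ends with an imperfect authentic cadence, the second (mm. 9–16) with a perfect authentic cadence — a large antecedent–consequent pair, i.e. a double period.
Phrase 3 begins with the same material as phrase 1, making it parallel.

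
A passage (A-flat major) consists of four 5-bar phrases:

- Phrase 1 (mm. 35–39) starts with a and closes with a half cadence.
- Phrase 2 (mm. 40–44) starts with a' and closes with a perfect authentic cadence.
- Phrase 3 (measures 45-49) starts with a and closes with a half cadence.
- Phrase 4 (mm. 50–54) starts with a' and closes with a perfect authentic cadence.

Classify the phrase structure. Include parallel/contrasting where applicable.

repeated period

The cadence pattern HC–PAC–HC–PAC is weak–strong twice, and phrases 3–4 restate phrases 1–2: a period heard twice, not a double period (which would end weakly at phrase 2).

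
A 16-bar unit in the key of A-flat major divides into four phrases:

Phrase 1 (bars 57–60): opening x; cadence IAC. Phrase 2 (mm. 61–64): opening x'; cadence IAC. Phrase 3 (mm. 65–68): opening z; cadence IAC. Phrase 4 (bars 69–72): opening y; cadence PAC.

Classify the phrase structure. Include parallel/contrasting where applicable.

contrasting double period

Four phrases in two halves: the first half (bars 57-64) ends with an imperfect authentic cadence, the second (mm. 65–72) with a perfect authentic cadence — a large antecedent–consequent pair, i.e. a double period.
Phrase 3 begins with different material from phrase 1, making it contrasting.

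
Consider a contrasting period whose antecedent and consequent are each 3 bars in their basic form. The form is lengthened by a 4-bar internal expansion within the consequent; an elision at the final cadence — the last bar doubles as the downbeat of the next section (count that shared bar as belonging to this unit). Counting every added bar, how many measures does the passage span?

10 measures

Basic contrasting period: 3 + 3 = 6 bars.
6 (basic form) + 4 (internal expansion) = 10.
The elision shares a bar with the next section but does not change this unit's count.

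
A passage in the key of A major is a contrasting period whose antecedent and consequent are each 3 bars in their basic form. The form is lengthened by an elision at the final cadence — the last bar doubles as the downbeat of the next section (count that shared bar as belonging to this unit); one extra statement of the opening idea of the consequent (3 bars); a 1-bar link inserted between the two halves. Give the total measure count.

Basic contrasting period: 3 + 3 = 6 bars.
6 (basic form) + 3 (extra statement) + 1 (link) = 10.
The elision shares a bar with the next section but does not change this unit's count.

10 measures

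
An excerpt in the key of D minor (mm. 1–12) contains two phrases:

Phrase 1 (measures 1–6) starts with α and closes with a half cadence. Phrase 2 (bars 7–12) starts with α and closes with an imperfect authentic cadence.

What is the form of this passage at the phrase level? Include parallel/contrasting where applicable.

parallel period

Phrase 1 ends with a half cadence (weaker) and phrase 2 with an imperfect authentic cadence (stronger): antecedent + consequent = a period.
The two phrases open with the same material (α / α), so the period is parallel.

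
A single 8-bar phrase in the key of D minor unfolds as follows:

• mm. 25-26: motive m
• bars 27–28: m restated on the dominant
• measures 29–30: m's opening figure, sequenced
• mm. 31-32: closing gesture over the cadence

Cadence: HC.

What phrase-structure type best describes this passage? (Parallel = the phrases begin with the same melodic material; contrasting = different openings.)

sentence

Basic idea (mm. 25–26) + its repetition (bars 27–28) form the presentation; fragmentation and cadence (mm. 29–32) form the continuation — the 8-bar whole is a sentence.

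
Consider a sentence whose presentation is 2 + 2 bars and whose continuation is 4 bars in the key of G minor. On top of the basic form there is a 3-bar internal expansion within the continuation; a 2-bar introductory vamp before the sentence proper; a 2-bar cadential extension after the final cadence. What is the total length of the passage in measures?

15 measures

Basic sentence: 2 + 2 + 4 = 8 bars.
8 (basic form) + 3 (internal expansion) + 2 (introduction) + 2 (cadential extension) = 15.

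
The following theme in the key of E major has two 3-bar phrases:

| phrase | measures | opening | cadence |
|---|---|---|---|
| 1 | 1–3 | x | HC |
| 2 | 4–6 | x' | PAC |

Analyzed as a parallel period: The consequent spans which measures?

The antecedent is the phrase ending with the weaker cadence (half cadence, phrase 1) and the consequent the one ending more conclusively (perfect authentic cadence, phrase 2); the consequent is mm. 4–6.

measures 4–6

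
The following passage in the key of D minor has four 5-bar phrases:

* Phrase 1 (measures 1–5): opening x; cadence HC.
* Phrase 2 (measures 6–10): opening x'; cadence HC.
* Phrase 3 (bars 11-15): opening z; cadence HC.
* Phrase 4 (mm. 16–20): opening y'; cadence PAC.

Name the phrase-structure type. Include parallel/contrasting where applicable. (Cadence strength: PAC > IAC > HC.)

Four phrases in two halves: the first half (mm. 1-10) ends with a half cadence, the second (measures 11–20) with a perfect authentic cadence — a large antecedent–consequent pair, i.e. a double period.
Phrase 3 begins with different material from phrase 1, making it contrasting.

contrasting double period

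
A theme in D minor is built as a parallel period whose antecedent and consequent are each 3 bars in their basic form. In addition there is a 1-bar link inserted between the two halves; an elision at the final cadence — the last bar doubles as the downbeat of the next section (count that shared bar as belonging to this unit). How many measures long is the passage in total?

7 measures

Basic parallel period: 3 + 3 = 6 bars.
6 (basic form) + 1 (link) = 7.
The elision shares a bar with the next section but does not change this unit's count.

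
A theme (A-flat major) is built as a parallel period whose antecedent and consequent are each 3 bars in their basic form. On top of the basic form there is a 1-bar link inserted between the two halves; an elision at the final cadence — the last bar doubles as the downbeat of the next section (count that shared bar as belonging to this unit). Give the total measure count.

Basic parallel period: 3 + 3 = 6 bars.
6 (basic form) + 1 (link) = 7.
The elision shares a bar with the next section but does not change this unit's count.

7 measures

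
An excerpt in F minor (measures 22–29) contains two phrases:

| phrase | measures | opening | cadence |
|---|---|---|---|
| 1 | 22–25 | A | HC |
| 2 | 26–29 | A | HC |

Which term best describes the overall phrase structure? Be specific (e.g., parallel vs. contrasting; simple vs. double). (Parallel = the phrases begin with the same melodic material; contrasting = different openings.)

repeated phrase

Both phrases have the same opening (A) and the same cadence (half cadence): the second is a restatement, not a consequent, so this is a repeated phrase rather than a period.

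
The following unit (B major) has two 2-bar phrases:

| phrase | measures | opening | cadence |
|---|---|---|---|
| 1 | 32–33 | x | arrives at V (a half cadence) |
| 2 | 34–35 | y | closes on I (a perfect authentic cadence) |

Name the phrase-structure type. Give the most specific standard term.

contrasting period

Phrase 1 ends with a half cadence (weaker) and phrase 2 with a perfect authentic cadence (stronger): antecedent + consequent = a period.
The two phrases open with different material (x / y), so the period is contrasting.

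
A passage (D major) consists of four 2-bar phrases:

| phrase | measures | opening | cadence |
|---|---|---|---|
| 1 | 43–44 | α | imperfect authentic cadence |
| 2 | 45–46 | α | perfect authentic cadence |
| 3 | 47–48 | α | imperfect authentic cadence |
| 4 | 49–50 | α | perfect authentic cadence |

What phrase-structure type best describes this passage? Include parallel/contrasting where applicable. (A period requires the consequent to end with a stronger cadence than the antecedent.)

The cadence pattern IAC–PAC–IAC–PAC is weak–strong twice, and phrases 3–4 restate phrases 1–2: a period heard twice, not a double period (which would end weakly at phrase 2).

repeated period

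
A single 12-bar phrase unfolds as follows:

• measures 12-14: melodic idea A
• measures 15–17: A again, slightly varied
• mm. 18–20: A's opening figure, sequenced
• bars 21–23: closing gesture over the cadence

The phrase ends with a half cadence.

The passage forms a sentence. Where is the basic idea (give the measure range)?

measures 12–14

The presentation of a sentence is the basic idea (bars 12-14) plus its repetition (mm. 15-17); the basic idea is therefore measures 12–14.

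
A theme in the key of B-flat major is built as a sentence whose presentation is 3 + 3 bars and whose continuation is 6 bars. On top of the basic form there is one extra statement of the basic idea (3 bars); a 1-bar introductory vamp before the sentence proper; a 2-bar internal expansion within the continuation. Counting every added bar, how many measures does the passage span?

18 measures

Basic sentence: 3 + 3 + 6 = 12 bars.
12 (basic form) + 3 (extra statement) + 1 (introduction) + 2 (internal expansion) = 18.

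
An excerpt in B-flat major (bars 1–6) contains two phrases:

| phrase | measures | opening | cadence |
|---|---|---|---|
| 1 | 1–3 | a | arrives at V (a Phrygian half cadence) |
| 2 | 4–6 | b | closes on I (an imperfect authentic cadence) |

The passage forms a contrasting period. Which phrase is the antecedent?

The phrase ending with the weaker cadence (Phrygian half cadence) is the antecedent; the one ending more conclusively (imperfect authentic cadence) is the consequent. The antecedent is phrase 1.

phrase 1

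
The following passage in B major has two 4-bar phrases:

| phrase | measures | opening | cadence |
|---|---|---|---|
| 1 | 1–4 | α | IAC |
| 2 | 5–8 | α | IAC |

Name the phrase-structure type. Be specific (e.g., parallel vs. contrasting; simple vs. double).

repeated phrase

Both phrases have the same opening (α) and the same cadence (imperfect authentic cadence): the second is a restatement, not a consequent, so this is a repeated phrase rather than a period.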